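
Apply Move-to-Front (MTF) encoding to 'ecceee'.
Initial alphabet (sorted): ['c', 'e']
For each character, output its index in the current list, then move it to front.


MTF encoding:
'e': index 1 in ['c', 'e'] -> ['e', 'c']
'c': index 1 in ['e', 'c'] -> ['c', 'e']
'c': index 0 in ['c', 'e'] -> ['c', 'e']
'e': index 1 in ['c', 'e'] -> ['e', 'c']
'e': index 0 in ['e', 'c'] -> ['e', 'c']
'e': index 0 in ['e', 'c'] -> ['e', 'c']


Output: [1, 1, 0, 1, 0, 0]


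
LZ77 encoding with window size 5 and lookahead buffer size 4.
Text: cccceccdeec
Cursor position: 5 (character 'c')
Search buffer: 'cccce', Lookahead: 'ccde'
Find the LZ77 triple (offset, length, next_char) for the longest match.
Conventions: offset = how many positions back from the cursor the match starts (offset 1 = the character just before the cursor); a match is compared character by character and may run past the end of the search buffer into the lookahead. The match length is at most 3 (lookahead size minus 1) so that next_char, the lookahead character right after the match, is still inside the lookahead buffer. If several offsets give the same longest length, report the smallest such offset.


Try each offset into the search buffer:
  offset=1 (pos 4, char 'e'): match length 0
  offset=2 (pos 3, char 'c'): match length 1
  offset=3 (pos 2, char 'c'): match length 2
  offset=4 (pos 1, char 'c'): match length 2
  offset=5 (pos 0, char 'c'): match length 2
Longest match has length 2, found at offsets 3, 4, 5; take the smallest, offset 3.
next_char = character at position 5 + 2 = 7 -> 'd'

Best match: offset=3, length=2 (matching 'cc' starting at position 2)
LZ77 triple: (3, 2, 'd')


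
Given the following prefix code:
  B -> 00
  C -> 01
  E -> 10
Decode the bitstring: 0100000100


Decoding step by step:
Bits 01 -> C
Bits 00 -> B
Bits 00 -> B
Bits 01 -> C
Bits 00 -> B


Decoded message: CBBCB


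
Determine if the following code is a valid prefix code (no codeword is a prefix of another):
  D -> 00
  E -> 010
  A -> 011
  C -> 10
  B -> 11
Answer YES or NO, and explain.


Checking each pair (does one codeword prefix another?):
  D='00' vs E='010': no prefix
  D='00' vs A='011': no prefix
  D='00' vs C='10': no prefix
  D='00' vs B='11': no prefix
  E='010' vs D='00': no prefix
  E='010' vs A='011': no prefix
  E='010' vs C='10': no prefix
  E='010' vs B='11': no prefix
  A='011' vs D='00': no prefix
  A='011' vs E='010': no prefix
  A='011' vs C='10': no prefix
  A='011' vs B='11': no prefix
  C='10' vs D='00': no prefix
  C='10' vs E='010': no prefix
  C='10' vs A='011': no prefix
  C='10' vs B='11': no prefix
  B='11' vs D='00': no prefix
  B='11' vs E='010': no prefix
  B='11' vs A='011': no prefix
  B='11' vs C='10': no prefix
No violation found over all pairs.

YES -- this is a valid prefix code. No codeword is a prefix of any other codeword.


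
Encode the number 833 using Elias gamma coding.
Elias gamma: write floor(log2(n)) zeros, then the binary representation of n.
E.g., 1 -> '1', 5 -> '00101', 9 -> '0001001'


num_bits = floor(log2(833)) + 1 = 10
leading_zeros = num_bits - 1 = 9
binary(833) = 1101000001

Elias gamma(833) = '000000000' + '1101000001' = 0000000001101000001 (19 bits)


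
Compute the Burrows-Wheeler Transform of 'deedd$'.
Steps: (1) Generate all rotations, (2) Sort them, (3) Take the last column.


Rotations (sorted):
  0: $deedd -> last char: d
  1: d$deed -> last char: d
  2: dd$dee -> last char: e
  3: deedd$ -> last char: $
  4: edd$de -> last char: e
  5: eedd$d -> last char: d


BWT = dde$ed


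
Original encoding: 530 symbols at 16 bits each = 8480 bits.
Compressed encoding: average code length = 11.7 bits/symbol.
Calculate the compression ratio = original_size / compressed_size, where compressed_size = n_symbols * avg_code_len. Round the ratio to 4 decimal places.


original_size = n_symbols * orig_bits = 530 * 16 = 8480 bits
compressed_size = n_symbols * avg_code_len = 530 * 11.7 = 6201.0 bits
ratio = original_size / compressed_size = 8480 / 6201.0 = 1.3675

Compression ratio = 1.3675


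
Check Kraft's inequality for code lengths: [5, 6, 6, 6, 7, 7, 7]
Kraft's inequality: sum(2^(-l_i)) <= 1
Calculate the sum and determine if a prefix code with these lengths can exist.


Sum = 2^(-5) + 2^(-6) + 2^(-6) + 2^(-6) + 2^(-7) + 2^(-7) + 2^(-7)
    = 0.03125 + 0.015625 + 0.015625 + 0.015625 + 0.0078125 + 0.0078125 + 0.0078125
    = 13/128 = 0.1015625
Since 0.1015625 <= 1, Kraft's inequality IS satisfied.
A prefix code with these lengths CAN exist.

Kraft sum = 0.1015625. Satisfied.


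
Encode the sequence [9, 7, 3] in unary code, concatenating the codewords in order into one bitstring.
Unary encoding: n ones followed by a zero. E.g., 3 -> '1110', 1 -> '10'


Encode each number as n ones followed by a terminating 0:
  9 -> 1111111110 (10 bits)
  7 -> 11111110 (8 bits)
  3 -> 1110 (4 bits)
Total length = 10 + 8 + 4 = 22 bits.

Unary([9, 7, 3]) = 1111111110111111101110 (22 bits)


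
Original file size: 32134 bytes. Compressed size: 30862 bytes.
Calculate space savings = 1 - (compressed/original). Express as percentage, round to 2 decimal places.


ratio = compressed/original = 30862/32134 = 0.960416
savings = 1 - ratio = 1 - 0.960416 = 0.039584
as a percentage: 0.039584 * 100 = 3.96%

Space savings = 1 - 30862/32134 = 3.96%


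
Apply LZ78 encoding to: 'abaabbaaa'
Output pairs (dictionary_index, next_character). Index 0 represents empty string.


LZ78 encoding steps:
Dictionary: {0: ''}
Step 1: w='' (idx 0), next='a' -> output (0, 'a'), add 'a' as idx 1
Step 2: w='' (idx 0), next='b' -> output (0, 'b'), add 'b' as idx 2
Step 3: w='a' (idx 1), next='a' -> output (1, 'a'), add 'aa' as idx 3
Step 4: w='b' (idx 2), next='b' -> output (2, 'b'), add 'bb' as idx 4
Step 5: w='aa' (idx 3), next='a' -> output (3, 'a'), add 'aaa' as idx 5


Encoded: [(0, 'a'), (0, 'b'), (1, 'a'), (2, 'b'), (3, 'a')]


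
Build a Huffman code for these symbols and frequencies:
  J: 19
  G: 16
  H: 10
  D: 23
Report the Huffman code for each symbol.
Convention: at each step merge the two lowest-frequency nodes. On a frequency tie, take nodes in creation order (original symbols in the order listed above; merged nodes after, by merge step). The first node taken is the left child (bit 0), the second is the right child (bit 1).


Huffman tree construction:
Step 1: Merge H(10) + G(16) = 26
Step 2: Merge J(19) + D(23) = 42
Step 3: Merge (H+G)(26) + (J+D)(42) = 68
Read each symbol's code off the tree from the root (left child = 0, right child = 1).

Codes:
  J: 10 (length 2)
  G: 01 (length 2)
  H: 00 (length 2)
  D: 11 (length 2)
Average code length: 136/68 = 2.0000 bits/symbol


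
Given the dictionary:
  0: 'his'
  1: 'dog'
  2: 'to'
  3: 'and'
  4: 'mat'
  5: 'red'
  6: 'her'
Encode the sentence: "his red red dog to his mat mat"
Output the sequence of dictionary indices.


Look up each word in the dictionary:
  'his' -> 0
  'red' -> 5
  'red' -> 5
  'dog' -> 1
  'to' -> 2
  'his' -> 0
  'mat' -> 4
  'mat' -> 4

Encoded: [0, 5, 5, 1, 2, 0, 4, 4]


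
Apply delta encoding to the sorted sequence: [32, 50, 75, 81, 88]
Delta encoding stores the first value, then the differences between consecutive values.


First value: 32
Deltas:
  50 - 32 = 18
  75 - 50 = 25
  81 - 75 = 6
  88 - 81 = 7


Delta encoded: [32, 18, 25, 6, 7]


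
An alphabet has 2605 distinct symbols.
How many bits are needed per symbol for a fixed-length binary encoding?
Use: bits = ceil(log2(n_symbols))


log2(2605) = 11.3471
Bracket: 2^11 = 2048 < 2605 <= 2^12 = 4096
So ceil(log2(2605)) = 12

bits = ceil(log2(2605)) = ceil(11.3471) = 12 bits


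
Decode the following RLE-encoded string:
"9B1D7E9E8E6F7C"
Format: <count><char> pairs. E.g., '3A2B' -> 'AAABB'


Expanding each <count><char> pair:
  9B -> 'BBBBBBBBB'
  1D -> 'D'
  7E -> 'EEEEEEE'
  9E -> 'EEEEEEEEE'
  8E -> 'EEEEEEEE'
  6F -> 'FFFFFF'
  7C -> 'CCCCCCC'

Decoded = BBBBBBBBBDEEEEEEEEEEEEEEEEEEEEEEEEFFFFFFCCCCCCC


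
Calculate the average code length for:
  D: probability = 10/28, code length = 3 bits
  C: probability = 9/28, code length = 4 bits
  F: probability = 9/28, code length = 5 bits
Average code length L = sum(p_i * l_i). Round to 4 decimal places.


Weighted contributions p_i * l_i:
  D: (10/28) * 3 = 30/28
  C: (9/28) * 4 = 36/28
  F: (9/28) * 5 = 45/28
Sum = (30 + 36 + 45)/28 = 111/28

L = 111/28 = 3.9643 bits/symbol


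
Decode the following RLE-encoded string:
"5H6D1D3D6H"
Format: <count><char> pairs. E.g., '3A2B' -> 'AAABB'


Expanding each <count><char> pair:
  5H -> 'HHHHH'
  6D -> 'DDDDDD'
  1D -> 'D'
  3D -> 'DDD'
  6H -> 'HHHHHH'

Decoded = HHHHHDDDDDDDDDDHHHHHH


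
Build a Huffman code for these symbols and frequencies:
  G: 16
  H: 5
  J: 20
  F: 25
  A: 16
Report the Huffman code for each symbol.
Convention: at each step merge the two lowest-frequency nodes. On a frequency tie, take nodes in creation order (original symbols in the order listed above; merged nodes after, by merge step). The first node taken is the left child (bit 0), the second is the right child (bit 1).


Huffman tree construction:
Step 1: Merge H(5) + G(16) = 21
Step 2: Merge A(16) + J(20) = 36
Step 3: Merge (H+G)(21) + F(25) = 46
Step 4: Merge (A+J)(36) + ((H+G)+F)(46) = 82
Read each symbol's code off the tree from the root (left child = 0, right child = 1).

Codes:
  G: 101 (length 3)
  H: 100 (length 3)
  J: 01 (length 2)
  F: 11 (length 2)
  A: 00 (length 2)
Average code length: 185/82 = 2.2561 bits/symbol


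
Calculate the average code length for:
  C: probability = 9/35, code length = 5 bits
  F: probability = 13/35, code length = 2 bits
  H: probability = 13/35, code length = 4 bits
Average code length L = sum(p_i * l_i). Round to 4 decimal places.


Weighted contributions p_i * l_i:
  C: (9/35) * 5 = 45/35
  F: (13/35) * 2 = 26/35
  H: (13/35) * 4 = 52/35
Sum = (45 + 26 + 52)/35 = 123/35

L = 123/35 = 3.5143 bits/symbol


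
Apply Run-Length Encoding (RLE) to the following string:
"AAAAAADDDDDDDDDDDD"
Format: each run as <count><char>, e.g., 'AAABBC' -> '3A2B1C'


Scanning runs left to right:
  i=0: run of 'A' x 6 -> '6A'
  i=6: run of 'D' x 12 -> '12D'

RLE = 6A12D


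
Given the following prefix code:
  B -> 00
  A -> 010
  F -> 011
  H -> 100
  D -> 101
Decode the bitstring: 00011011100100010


Decoding step by step:
Bits 00 -> B
Bits 011 -> F
Bits 011 -> F
Bits 100 -> H
Bits 100 -> H
Bits 010 -> A


Decoded message: BFFHHA


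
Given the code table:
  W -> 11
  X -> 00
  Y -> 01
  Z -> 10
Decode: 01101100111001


Decoding:
01 -> Y
10 -> Z
11 -> W
00 -> X
11 -> W
10 -> Z
01 -> Y


Result: YZWXWZY


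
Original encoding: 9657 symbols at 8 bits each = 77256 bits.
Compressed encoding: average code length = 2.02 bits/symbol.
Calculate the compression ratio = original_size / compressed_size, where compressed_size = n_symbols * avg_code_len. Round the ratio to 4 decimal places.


original_size = n_symbols * orig_bits = 9657 * 8 = 77256 bits
compressed_size = n_symbols * avg_code_len = 9657 * 2.02 = 19507.14 bits
ratio = original_size / compressed_size = 77256 / 19507.14 = 3.9604

Compression ratio = 3.9604


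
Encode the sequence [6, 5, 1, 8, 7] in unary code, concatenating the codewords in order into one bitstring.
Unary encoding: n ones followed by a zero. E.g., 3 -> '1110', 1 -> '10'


Encode each number as n ones followed by a terminating 0:
  6 -> 1111110 (7 bits)
  5 -> 111110 (6 bits)
  1 -> 10 (2 bits)
  8 -> 111111110 (9 bits)
  7 -> 11111110 (8 bits)
Total length = 7 + 6 + 2 + 9 + 8 = 32 bits.

Unary([6, 5, 1, 8, 7]) = 11111101111101011111111011111110 (32 bits)


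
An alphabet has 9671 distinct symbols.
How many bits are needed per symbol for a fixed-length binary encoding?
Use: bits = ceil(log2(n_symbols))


log2(9671) = 13.2394
Bracket: 2^13 = 8192 < 9671 <= 2^14 = 16384
So ceil(log2(9671)) = 14

bits = ceil(log2(9671)) = ceil(13.2394) = 14 bits


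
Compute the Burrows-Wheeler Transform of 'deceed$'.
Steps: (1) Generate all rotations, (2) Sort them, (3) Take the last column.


Rotations (sorted):
  0: $deceed -> last char: d
  1: ceed$de -> last char: e
  2: d$decee -> last char: e
  3: deceed$ -> last char: $
  4: eceed$d -> last char: d
  5: ed$dece -> last char: e
  6: eed$dec -> last char: c


BWT = dee$dec


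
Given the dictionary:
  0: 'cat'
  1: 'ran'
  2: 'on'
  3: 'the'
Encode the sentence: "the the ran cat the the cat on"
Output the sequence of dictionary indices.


Look up each word in the dictionary:
  'the' -> 3
  'the' -> 3
  'ran' -> 1
  'cat' -> 0
  'the' -> 3
  'the' -> 3
  'cat' -> 0
  'on' -> 2

Encoded: [3, 3, 1, 0, 3, 3, 0, 2]


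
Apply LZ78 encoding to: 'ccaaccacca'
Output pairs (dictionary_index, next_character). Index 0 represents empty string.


LZ78 encoding steps:
Dictionary: {0: ''}
Step 1: w='' (idx 0), next='c' -> output (0, 'c'), add 'c' as idx 1
Step 2: w='c' (idx 1), next='a' -> output (1, 'a'), add 'ca' as idx 2
Step 3: w='' (idx 0), next='a' -> output (0, 'a'), add 'a' as idx 3
Step 4: w='c' (idx 1), next='c' -> output (1, 'c'), add 'cc' as idx 4
Step 5: w='a' (idx 3), next='c' -> output (3, 'c'), add 'ac' as idx 5
Step 6: w='ca' (idx 2), end of input -> output (2, '')


Encoded: [(0, 'c'), (1, 'a'), (0, 'a'), (1, 'c'), (3, 'c'), (2, '')]


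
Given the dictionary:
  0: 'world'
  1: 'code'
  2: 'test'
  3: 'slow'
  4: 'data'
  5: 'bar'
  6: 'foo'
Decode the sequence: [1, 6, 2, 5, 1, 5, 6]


Look up each index in the dictionary:
  1 -> 'code'
  6 -> 'foo'
  2 -> 'test'
  5 -> 'bar'
  1 -> 'code'
  5 -> 'bar'
  6 -> 'foo'

Decoded: "code foo test bar code bar foo"


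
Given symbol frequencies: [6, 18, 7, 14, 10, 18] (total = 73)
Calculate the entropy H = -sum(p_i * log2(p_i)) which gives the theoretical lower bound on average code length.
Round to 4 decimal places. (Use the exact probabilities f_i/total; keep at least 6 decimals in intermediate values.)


Per-symbol terms -p_i * log2(p_i) with p_i = f_i/73:
  p = 6/73 = 0.082192: log2(p) = -3.604862, -p*log2(p) = 0.296290
  p = 18/73 = 0.246575: log2(p) = -2.019900, -p*log2(p) = 0.498057
  p = 7/73 = 0.095890: log2(p) = -3.382470, -p*log2(p) = 0.324346
  p = 14/73 = 0.191781: log2(p) = -2.382470, -p*log2(p) = 0.456912
  p = 10/73 = 0.136986: log2(p) = -2.867896, -p*log2(p) = 0.392863
  p = 18/73 = 0.246575: log2(p) = -2.019900, -p*log2(p) = 0.498057
H = 0.296290 + 0.498057 + 0.324346 + 0.456912 + 0.392863 + 0.498057 = 2.466525

H = 2.4665 bits/symbol


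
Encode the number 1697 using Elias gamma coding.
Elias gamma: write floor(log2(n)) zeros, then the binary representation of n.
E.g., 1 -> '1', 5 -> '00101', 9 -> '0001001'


num_bits = floor(log2(1697)) + 1 = 11
leading_zeros = num_bits - 1 = 10
binary(1697) = 11010100001

Elias gamma(1697) = '0000000000' + '11010100001' = 000000000011010100001 (21 bits)


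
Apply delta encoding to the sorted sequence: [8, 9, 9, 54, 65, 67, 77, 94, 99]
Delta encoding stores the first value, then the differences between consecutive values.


First value: 8
Deltas:
  9 - 8 = 1
  9 - 9 = 0
  54 - 9 = 45
  65 - 54 = 11
  67 - 65 = 2
  77 - 67 = 10
  94 - 77 = 17
  99 - 94 = 5


Delta encoded: [8, 1, 0, 45, 11, 2, 10, 17, 5]


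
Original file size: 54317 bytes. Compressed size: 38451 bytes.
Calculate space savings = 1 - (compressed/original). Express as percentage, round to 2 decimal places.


ratio = compressed/original = 38451/54317 = 0.7079
savings = 1 - ratio = 1 - 0.7079 = 0.2921
as a percentage: 0.2921 * 100 = 29.21%

Space savings = 1 - 38451/54317 = 29.21%


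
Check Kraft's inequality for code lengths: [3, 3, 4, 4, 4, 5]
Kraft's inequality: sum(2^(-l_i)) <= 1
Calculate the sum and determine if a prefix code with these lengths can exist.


Sum = 2^(-3) + 2^(-3) + 2^(-4) + 2^(-4) + 2^(-4) + 2^(-5)
    = 0.125 + 0.125 + 0.0625 + 0.0625 + 0.0625 + 0.03125
    = 15/32 = 0.46875
Since 0.46875 <= 1, Kraft's inequality IS satisfied.
A prefix code with these lengths CAN exist.

Kraft sum = 0.46875. Satisfied.


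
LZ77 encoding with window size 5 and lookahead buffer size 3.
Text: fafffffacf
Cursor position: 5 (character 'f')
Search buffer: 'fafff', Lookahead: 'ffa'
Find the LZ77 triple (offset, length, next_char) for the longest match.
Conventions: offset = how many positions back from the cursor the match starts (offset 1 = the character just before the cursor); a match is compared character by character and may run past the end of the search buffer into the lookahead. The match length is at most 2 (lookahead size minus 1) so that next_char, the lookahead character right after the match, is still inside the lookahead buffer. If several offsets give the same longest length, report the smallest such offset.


Try each offset into the search buffer:
  offset=1 (pos 4, char 'f'): match length 2
  offset=2 (pos 3, char 'f'): match length 2
  offset=3 (pos 2, char 'f'): match length 2
  offset=4 (pos 1, char 'a'): match length 0
  offset=5 (pos 0, char 'f'): match length 1
Longest match has length 2, found at offsets 1, 2, 3; take the smallest, offset 1.
next_char = character at position 5 + 2 = 7 -> 'a'

Best match: offset=1, length=2 (matching 'ff' starting at position 4)
LZ77 triple: (1, 2, 'a')


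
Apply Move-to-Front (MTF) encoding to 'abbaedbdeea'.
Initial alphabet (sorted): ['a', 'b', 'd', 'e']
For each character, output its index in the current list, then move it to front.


MTF encoding:
'a': index 0 in ['a', 'b', 'd', 'e'] -> ['a', 'b', 'd', 'e']
'b': index 1 in ['a', 'b', 'd', 'e'] -> ['b', 'a', 'd', 'e']
'b': index 0 in ['b', 'a', 'd', 'e'] -> ['b', 'a', 'd', 'e']
'a': index 1 in ['b', 'a', 'd', 'e'] -> ['a', 'b', 'd', 'e']
'e': index 3 in ['a', 'b', 'd', 'e'] -> ['e', 'a', 'b', 'd']
'd': index 3 in ['e', 'a', 'b', 'd'] -> ['d', 'e', 'a', 'b']
'b': index 3 in ['d', 'e', 'a', 'b'] -> ['b', 'd', 'e', 'a']
'd': index 1 in ['b', 'd', 'e', 'a'] -> ['d', 'b', 'e', 'a']
'e': index 2 in ['d', 'b', 'e', 'a'] -> ['e', 'd', 'b', 'a']
'e': index 0 in ['e', 'd', 'b', 'a'] -> ['e', 'd', 'b', 'a']
'a': index 3 in ['e', 'd', 'b', 'a'] -> ['a', 'e', 'd', 'b']


Output: [0, 1, 0, 1, 3, 3, 3, 1, 2, 0, 3]


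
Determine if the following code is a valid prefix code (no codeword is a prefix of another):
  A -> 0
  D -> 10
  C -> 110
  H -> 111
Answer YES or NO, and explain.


Checking each pair (does one codeword prefix another?):
  A='0' vs D='10': no prefix
  A='0' vs C='110': no prefix
  A='0' vs H='111': no prefix
  D='10' vs A='0': no prefix
  D='10' vs C='110': no prefix
  D='10' vs H='111': no prefix
  C='110' vs A='0': no prefix
  C='110' vs D='10': no prefix
  C='110' vs H='111': no prefix
  H='111' vs A='0': no prefix
  H='111' vs D='10': no prefix
  H='111' vs C='110': no prefix
No violation found over all pairs.

YES -- this is a valid prefix code. No codeword is a prefix of any other codeword.


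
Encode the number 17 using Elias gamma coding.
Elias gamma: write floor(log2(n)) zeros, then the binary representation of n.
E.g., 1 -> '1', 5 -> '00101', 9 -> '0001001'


num_bits = floor(log2(17)) + 1 = 5
leading_zeros = num_bits - 1 = 4
binary(17) = 10001

Elias gamma(17) = '0000' + '10001' = 000010001 (9 bits)


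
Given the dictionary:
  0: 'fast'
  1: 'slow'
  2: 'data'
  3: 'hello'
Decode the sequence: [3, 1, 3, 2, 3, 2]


Look up each index in the dictionary:
  3 -> 'hello'
  1 -> 'slow'
  3 -> 'hello'
  2 -> 'data'
  3 -> 'hello'
  2 -> 'data'

Decoded: "hello slow hello data hello data"


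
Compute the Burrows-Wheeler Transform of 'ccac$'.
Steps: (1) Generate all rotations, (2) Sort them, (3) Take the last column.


Rotations (sorted):
  0: $ccac -> last char: c
  1: ac$cc -> last char: c
  2: c$cca -> last char: a
  3: cac$c -> last char: c
  4: ccac$ -> last char: $


BWT = ccac$


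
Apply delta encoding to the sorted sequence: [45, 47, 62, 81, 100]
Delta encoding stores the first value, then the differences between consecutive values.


First value: 45
Deltas:
  47 - 45 = 2
  62 - 47 = 15
  81 - 62 = 19
  100 - 81 = 19


Delta encoded: [45, 2, 15, 19, 19]


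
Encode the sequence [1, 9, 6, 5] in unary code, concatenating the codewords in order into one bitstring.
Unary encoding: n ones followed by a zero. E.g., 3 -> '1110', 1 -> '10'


Encode each number as n ones followed by a terminating 0:
  1 -> 10 (2 bits)
  9 -> 1111111110 (10 bits)
  6 -> 1111110 (7 bits)
  5 -> 111110 (6 bits)
Total length = 2 + 10 + 7 + 6 = 25 bits.

Unary([1, 9, 6, 5]) = 1011111111101111110111110 (25 bits)


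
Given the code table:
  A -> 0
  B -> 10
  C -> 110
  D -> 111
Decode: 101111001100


Decoding:
10 -> B
111 -> D
10 -> B
0 -> A
110 -> C
0 -> A


Result: BDBACA


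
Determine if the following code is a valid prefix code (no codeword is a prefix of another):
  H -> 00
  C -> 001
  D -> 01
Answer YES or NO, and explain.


Checking each pair (does one codeword prefix another?):
  H='00' vs C='001': prefix -- VIOLATION

NO -- this is NOT a valid prefix code. H (00) is a prefix of C (001).


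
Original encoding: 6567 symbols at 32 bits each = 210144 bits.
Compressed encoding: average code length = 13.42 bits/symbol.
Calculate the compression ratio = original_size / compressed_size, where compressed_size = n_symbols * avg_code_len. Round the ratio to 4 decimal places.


original_size = n_symbols * orig_bits = 6567 * 32 = 210144 bits
compressed_size = n_symbols * avg_code_len = 6567 * 13.42 = 88129.14 bits
ratio = original_size / compressed_size = 210144 / 88129.14 = 2.3845

Compression ratio = 2.3845


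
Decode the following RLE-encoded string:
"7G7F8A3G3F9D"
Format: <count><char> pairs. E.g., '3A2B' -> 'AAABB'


Expanding each <count><char> pair:
  7G -> 'GGGGGGG'
  7F -> 'FFFFFFF'
  8A -> 'AAAAAAAA'
  3G -> 'GGG'
  3F -> 'FFF'
  9D -> 'DDDDDDDDD'

Decoded = GGGGGGGFFFFFFFAAAAAAAAGGGFFFDDDDDDDDD


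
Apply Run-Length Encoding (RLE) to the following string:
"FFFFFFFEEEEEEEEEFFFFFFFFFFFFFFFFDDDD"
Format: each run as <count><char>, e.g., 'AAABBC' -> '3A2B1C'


Scanning runs left to right:
  i=0: run of 'F' x 7 -> '7F'
  i=7: run of 'E' x 9 -> '9E'
  i=16: run of 'F' x 16 -> '16F'
  i=32: run of 'D' x 4 -> '4D'

RLE = 7F9E16F4D


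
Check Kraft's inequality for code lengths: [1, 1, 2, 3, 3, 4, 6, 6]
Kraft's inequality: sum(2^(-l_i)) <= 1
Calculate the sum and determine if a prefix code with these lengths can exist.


Sum = 2^(-1) + 2^(-1) + 2^(-2) + 2^(-3) + 2^(-3) + 2^(-4) + 2^(-6) + 2^(-6)
    = 0.5 + 0.5 + 0.25 + 0.125 + 0.125 + 0.0625 + 0.015625 + 0.015625
    = 102/64 = 1.59375
Since 1.59375 > 1, Kraft's inequality is NOT satisfied.
A prefix code with these lengths CANNOT exist.

Kraft sum = 1.59375. Not satisfied.


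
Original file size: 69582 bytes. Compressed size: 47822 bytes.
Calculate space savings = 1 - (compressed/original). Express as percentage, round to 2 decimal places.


ratio = compressed/original = 47822/69582 = 0.687275
savings = 1 - ratio = 1 - 0.687275 = 0.312725
as a percentage: 0.312725 * 100 = 31.27%

Space savings = 1 - 47822/69582 = 31.27%


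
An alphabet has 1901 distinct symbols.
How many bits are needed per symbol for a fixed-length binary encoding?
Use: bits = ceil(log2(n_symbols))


log2(1901) = 10.8925
Bracket: 2^10 = 1024 < 1901 <= 2^11 = 2048
So ceil(log2(1901)) = 11

bits = ceil(log2(1901)) = ceil(10.8925) = 11 bits


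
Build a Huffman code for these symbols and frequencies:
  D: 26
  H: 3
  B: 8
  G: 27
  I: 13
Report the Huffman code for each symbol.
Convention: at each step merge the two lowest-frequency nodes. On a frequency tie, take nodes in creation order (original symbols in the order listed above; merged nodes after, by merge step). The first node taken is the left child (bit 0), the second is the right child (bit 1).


Huffman tree construction:
Step 1: Merge H(3) + B(8) = 11
Step 2: Merge (H+B)(11) + I(13) = 24
Step 3: Merge ((H+B)+I)(24) + D(26) = 50
Step 4: Merge G(27) + (((H+B)+I)+D)(50) = 77
Read each symbol's code off the tree from the root (left child = 0, right child = 1).

Codes:
  D: 11 (length 2)
  H: 1000 (length 4)
  B: 1001 (length 4)
  G: 0 (length 1)
  I: 101 (length 3)
Average code length: 162/77 = 2.1039 bits/symbol


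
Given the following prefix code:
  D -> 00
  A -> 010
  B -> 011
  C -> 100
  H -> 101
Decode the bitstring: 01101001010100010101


Decoding step by step:
Bits 011 -> B
Bits 010 -> A
Bits 010 -> A
Bits 101 -> H
Bits 00 -> D
Bits 010 -> A
Bits 101 -> H


Decoded message: BAAHDAH


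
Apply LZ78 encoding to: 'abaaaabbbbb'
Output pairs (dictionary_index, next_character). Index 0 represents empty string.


LZ78 encoding steps:
Dictionary: {0: ''}
Step 1: w='' (idx 0), next='a' -> output (0, 'a'), add 'a' as idx 1
Step 2: w='' (idx 0), next='b' -> output (0, 'b'), add 'b' as idx 2
Step 3: w='a' (idx 1), next='a' -> output (1, 'a'), add 'aa' as idx 3
Step 4: w='aa' (idx 3), next='b' -> output (3, 'b'), add 'aab' as idx 4
Step 5: w='b' (idx 2), next='b' -> output (2, 'b'), add 'bb' as idx 5
Step 6: w='bb' (idx 5), end of input -> output (5, '')


Encoded: [(0, 'a'), (0, 'b'), (1, 'a'), (3, 'b'), (2, 'b'), (5, '')]


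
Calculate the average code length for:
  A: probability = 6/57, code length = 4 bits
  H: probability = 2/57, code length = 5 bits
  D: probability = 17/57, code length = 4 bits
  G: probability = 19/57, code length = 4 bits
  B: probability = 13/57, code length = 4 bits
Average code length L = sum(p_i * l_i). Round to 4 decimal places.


Weighted contributions p_i * l_i:
  A: (6/57) * 4 = 24/57
  H: (2/57) * 5 = 10/57
  D: (17/57) * 4 = 68/57
  G: (19/57) * 4 = 76/57
  B: (13/57) * 4 = 52/57
Sum = (24 + 10 + 68 + 76 + 52)/57 = 230/57

L = 230/57 = 4.0351 bits/symbol


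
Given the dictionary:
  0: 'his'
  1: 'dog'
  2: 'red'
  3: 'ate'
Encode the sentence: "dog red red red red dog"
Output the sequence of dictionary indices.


Look up each word in the dictionary:
  'dog' -> 1
  'red' -> 2
  'red' -> 2
  'red' -> 2
  'red' -> 2
  'dog' -> 1

Encoded: [1, 2, 2, 2, 2, 1]


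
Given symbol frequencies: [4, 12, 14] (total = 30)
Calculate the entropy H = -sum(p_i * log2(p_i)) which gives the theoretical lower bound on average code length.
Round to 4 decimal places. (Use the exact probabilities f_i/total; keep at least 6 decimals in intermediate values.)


Per-symbol terms -p_i * log2(p_i) with p_i = f_i/30:
  p = 4/30 = 0.133333: log2(p) = -2.906891, -p*log2(p) = 0.387585
  p = 12/30 = 0.400000: log2(p) = -1.321928, -p*log2(p) = 0.528771
  p = 14/30 = 0.466667: log2(p) = -1.099536, -p*log2(p) = 0.513117
H = 0.387585 + 0.528771 + 0.513117 = 1.429473

H = 1.4295 bits/symbol


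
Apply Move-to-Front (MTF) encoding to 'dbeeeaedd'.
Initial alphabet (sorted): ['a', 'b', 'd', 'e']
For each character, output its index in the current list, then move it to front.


MTF encoding:
'd': index 2 in ['a', 'b', 'd', 'e'] -> ['d', 'a', 'b', 'e']
'b': index 2 in ['d', 'a', 'b', 'e'] -> ['b', 'd', 'a', 'e']
'e': index 3 in ['b', 'd', 'a', 'e'] -> ['e', 'b', 'd', 'a']
'e': index 0 in ['e', 'b', 'd', 'a'] -> ['e', 'b', 'd', 'a']
'e': index 0 in ['e', 'b', 'd', 'a'] -> ['e', 'b', 'd', 'a']
'a': index 3 in ['e', 'b', 'd', 'a'] -> ['a', 'e', 'b', 'd']
'e': index 1 in ['a', 'e', 'b', 'd'] -> ['e', 'a', 'b', 'd']
'd': index 3 in ['e', 'a', 'b', 'd'] -> ['d', 'e', 'a', 'b']
'd': index 0 in ['d', 'e', 'a', 'b'] -> ['d', 'e', 'a', 'b']


Output: [2, 2, 3, 0, 0, 3, 1, 3, 0]


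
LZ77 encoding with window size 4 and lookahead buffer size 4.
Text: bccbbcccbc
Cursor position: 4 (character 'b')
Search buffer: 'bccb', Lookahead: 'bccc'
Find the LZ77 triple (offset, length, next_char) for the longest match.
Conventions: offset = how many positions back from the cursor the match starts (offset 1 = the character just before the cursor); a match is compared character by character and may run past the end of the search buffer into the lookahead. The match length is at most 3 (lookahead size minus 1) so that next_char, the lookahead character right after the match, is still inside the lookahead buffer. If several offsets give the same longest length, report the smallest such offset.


Try each offset into the search buffer:
  offset=1 (pos 3, char 'b'): match length 1
  offset=2 (pos 2, char 'c'): match length 0
  offset=3 (pos 1, char 'c'): match length 0
  offset=4 (pos 0, char 'b'): match length 3
Longest match has length 3 at offset 4.
next_char = character at position 4 + 3 = 7 -> 'c'

Best match: offset=4, length=3 (matching 'bcc' starting at position 0)
LZ77 triple: (4, 3, 'c')


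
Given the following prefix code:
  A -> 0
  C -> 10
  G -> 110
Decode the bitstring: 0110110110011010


Decoding step by step:
Bits 0 -> A
Bits 110 -> G
Bits 110 -> G
Bits 110 -> G
Bits 0 -> A
Bits 110 -> G
Bits 10 -> C


Decoded message: AGGGAGC


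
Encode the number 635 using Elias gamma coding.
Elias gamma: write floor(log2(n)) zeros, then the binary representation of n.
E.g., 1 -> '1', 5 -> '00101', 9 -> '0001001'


num_bits = floor(log2(635)) + 1 = 10
leading_zeros = num_bits - 1 = 9
binary(635) = 1001111011

Elias gamma(635) = '000000000' + '1001111011' = 0000000001001111011 (19 bits)


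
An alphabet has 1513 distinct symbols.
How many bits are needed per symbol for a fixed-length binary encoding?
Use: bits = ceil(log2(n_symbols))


log2(1513) = 10.5632
Bracket: 2^10 = 1024 < 1513 <= 2^11 = 2048
So ceil(log2(1513)) = 11

bits = ceil(log2(1513)) = ceil(10.5632) = 11 bits


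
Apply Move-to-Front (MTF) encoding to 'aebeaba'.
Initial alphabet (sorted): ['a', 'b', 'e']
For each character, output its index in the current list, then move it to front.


MTF encoding:
'a': index 0 in ['a', 'b', 'e'] -> ['a', 'b', 'e']
'e': index 2 in ['a', 'b', 'e'] -> ['e', 'a', 'b']
'b': index 2 in ['e', 'a', 'b'] -> ['b', 'e', 'a']
'e': index 1 in ['b', 'e', 'a'] -> ['e', 'b', 'a']
'a': index 2 in ['e', 'b', 'a'] -> ['a', 'e', 'b']
'b': index 2 in ['a', 'e', 'b'] -> ['b', 'a', 'e']
'a': index 1 in ['b', 'a', 'e'] -> ['a', 'b', 'e']


Output: [0, 2, 2, 1, 2, 2, 1]


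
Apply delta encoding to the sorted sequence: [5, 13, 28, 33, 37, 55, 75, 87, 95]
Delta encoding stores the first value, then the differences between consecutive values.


First value: 5
Deltas:
  13 - 5 = 8
  28 - 13 = 15
  33 - 28 = 5
  37 - 33 = 4
  55 - 37 = 18
  75 - 55 = 20
  87 - 75 = 12
  95 - 87 = 8


Delta encoded: [5, 8, 15, 5, 4, 18, 20, 12, 8]


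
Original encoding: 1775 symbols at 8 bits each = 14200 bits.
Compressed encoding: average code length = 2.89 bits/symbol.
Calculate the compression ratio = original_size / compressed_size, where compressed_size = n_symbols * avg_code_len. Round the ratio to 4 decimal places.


original_size = n_symbols * orig_bits = 1775 * 8 = 14200 bits
compressed_size = n_symbols * avg_code_len = 1775 * 2.89 = 5129.75 bits
ratio = original_size / compressed_size = 14200 / 5129.75 = 2.7682

Compression ratio = 2.7682


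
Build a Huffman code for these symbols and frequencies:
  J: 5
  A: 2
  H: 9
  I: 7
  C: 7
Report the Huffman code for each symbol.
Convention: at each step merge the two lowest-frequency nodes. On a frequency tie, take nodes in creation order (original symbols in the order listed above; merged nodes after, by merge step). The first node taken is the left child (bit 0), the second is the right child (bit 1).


Huffman tree construction:
Step 1: Merge A(2) + J(5) = 7
Step 2: Merge I(7) + C(7) = 14
Step 3: Merge (A+J)(7) + H(9) = 16
Step 4: Merge (I+C)(14) + ((A+J)+H)(16) = 30
Read each symbol's code off the tree from the root (left child = 0, right child = 1).

Codes:
  J: 101 (length 3)
  A: 100 (length 3)
  H: 11 (length 2)
  I: 00 (length 2)
  C: 01 (length 2)
Average code length: 67/30 = 2.2333 bits/symbol


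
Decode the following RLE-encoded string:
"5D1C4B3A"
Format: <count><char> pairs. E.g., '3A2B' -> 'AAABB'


Expanding each <count><char> pair:
  5D -> 'DDDDD'
  1C -> 'C'
  4B -> 'BBBB'
  3A -> 'AAA'

Decoded = DDDDDCBBBBAAA


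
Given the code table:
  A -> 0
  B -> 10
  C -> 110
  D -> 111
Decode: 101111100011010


Decoding:
10 -> B
111 -> D
110 -> C
0 -> A
0 -> A
110 -> C
10 -> B


Result: BDCAACB


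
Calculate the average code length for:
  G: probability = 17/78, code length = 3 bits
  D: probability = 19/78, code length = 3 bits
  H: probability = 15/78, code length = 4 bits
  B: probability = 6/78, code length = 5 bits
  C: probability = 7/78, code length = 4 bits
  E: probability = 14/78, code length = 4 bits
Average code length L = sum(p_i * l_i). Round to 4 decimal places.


Weighted contributions p_i * l_i:
  G: (17/78) * 3 = 51/78
  D: (19/78) * 3 = 57/78
  H: (15/78) * 4 = 60/78
  B: (6/78) * 5 = 30/78
  C: (7/78) * 4 = 28/78
  E: (14/78) * 4 = 56/78
Sum = (51 + 57 + 60 + 30 + 28 + 56)/78 = 282/78

L = 282/78 = 3.6154 bits/symbol


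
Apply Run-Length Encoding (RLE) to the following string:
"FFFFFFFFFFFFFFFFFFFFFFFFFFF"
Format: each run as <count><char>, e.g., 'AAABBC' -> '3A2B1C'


Scanning runs left to right:
  i=0: run of 'F' x 27 -> '27F'

RLE = 27F


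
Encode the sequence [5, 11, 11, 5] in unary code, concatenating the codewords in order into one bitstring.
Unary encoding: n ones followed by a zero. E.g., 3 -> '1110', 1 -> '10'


Encode each number as n ones followed by a terminating 0:
  5 -> 111110 (6 bits)
  11 -> 111111111110 (12 bits)
  11 -> 111111111110 (12 bits)
  5 -> 111110 (6 bits)
Total length = 6 + 12 + 12 + 6 = 36 bits.

Unary([5, 11, 11, 5]) = 111110111111111110111111111110111110 (36 bits)


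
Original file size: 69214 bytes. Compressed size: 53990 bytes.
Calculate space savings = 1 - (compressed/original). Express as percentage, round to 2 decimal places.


ratio = compressed/original = 53990/69214 = 0.780044
savings = 1 - ratio = 1 - 0.780044 = 0.219956
as a percentage: 0.219956 * 100 = 22.0%

Space savings = 1 - 53990/69214 = 22.0%


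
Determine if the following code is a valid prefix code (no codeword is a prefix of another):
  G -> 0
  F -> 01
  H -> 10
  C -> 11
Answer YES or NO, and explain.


Checking each pair (does one codeword prefix another?):
  G='0' vs F='01': prefix -- VIOLATION

NO -- this is NOT a valid prefix code. G (0) is a prefix of F (01).


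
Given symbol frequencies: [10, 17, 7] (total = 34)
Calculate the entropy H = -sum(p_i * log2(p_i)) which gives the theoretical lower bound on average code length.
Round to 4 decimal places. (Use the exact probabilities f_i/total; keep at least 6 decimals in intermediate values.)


Per-symbol terms -p_i * log2(p_i) with p_i = f_i/34:
  p = 10/34 = 0.294118: log2(p) = -1.765535, -p*log2(p) = 0.519275
  p = 17/34 = 0.500000: log2(p) = -1.000000, -p*log2(p) = 0.500000
  p = 7/34 = 0.205882: log2(p) = -2.280108, -p*log2(p) = 0.469434
H = 0.519275 + 0.500000 + 0.469434 = 1.488709

H = 1.4887 bits/symbol


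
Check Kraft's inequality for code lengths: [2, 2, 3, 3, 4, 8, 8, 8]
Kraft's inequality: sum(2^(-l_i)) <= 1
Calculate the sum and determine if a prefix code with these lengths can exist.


Sum = 2^(-2) + 2^(-2) + 2^(-3) + 2^(-3) + 2^(-4) + 2^(-8) + 2^(-8) + 2^(-8)
    = 0.25 + 0.25 + 0.125 + 0.125 + 0.0625 + 0.00390625 + 0.00390625 + 0.00390625
    = 211/256 = 0.82421875
Since 0.82421875 <= 1, Kraft's inequality IS satisfied.
A prefix code with these lengths CAN exist.

Kraft sum = 0.82421875. Satisfied.


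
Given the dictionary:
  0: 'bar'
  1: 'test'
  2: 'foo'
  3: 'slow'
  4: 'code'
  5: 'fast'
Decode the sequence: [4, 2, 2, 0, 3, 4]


Look up each index in the dictionary:
  4 -> 'code'
  2 -> 'foo'
  2 -> 'foo'
  0 -> 'bar'
  3 -> 'slow'
  4 -> 'code'

Decoded: "code foo foo bar slow code"


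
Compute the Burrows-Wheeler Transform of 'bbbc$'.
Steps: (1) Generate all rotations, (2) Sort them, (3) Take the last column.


Rotations (sorted):
  0: $bbbc -> last char: c
  1: bbbc$ -> last char: $
  2: bbc$b -> last char: b
  3: bc$bb -> last char: b
  4: c$bbb -> last char: b


BWT = c$bbb


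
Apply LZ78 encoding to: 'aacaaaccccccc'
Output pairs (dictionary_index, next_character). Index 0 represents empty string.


LZ78 encoding steps:
Dictionary: {0: ''}
Step 1: w='' (idx 0), next='a' -> output (0, 'a'), add 'a' as idx 1
Step 2: w='a' (idx 1), next='c' -> output (1, 'c'), add 'ac' as idx 2
Step 3: w='a' (idx 1), next='a' -> output (1, 'a'), add 'aa' as idx 3
Step 4: w='ac' (idx 2), next='c' -> output (2, 'c'), add 'acc' as idx 4
Step 5: w='' (idx 0), next='c' -> output (0, 'c'), add 'c' as idx 5
Step 6: w='c' (idx 5), next='c' -> output (5, 'c'), add 'cc' as idx 6
Step 7: w='cc' (idx 6), end of input -> output (6, '')


Encoded: [(0, 'a'), (1, 'c'), (1, 'a'), (2, 'c'), (0, 'c'), (5, 'c'), (6, '')]


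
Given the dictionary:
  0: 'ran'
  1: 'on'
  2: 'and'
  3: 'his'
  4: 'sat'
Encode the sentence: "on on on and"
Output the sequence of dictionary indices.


Look up each word in the dictionary:
  'on' -> 1
  'on' -> 1
  'on' -> 1
  'and' -> 2

Encoded: [1, 1, 1, 2]


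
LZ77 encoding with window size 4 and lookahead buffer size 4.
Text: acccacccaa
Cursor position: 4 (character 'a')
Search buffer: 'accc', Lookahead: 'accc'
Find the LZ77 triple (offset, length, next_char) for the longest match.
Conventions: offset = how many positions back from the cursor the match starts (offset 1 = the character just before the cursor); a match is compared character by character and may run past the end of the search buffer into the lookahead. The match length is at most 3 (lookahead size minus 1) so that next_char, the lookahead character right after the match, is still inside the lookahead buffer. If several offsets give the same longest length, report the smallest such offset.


Try each offset into the search buffer:
  offset=1 (pos 3, char 'c'): match length 0
  offset=2 (pos 2, char 'c'): match length 0
  offset=3 (pos 1, char 'c'): match length 0
  offset=4 (pos 0, char 'a'): match length 3
Longest match has length 3 at offset 4.
next_char = character at position 4 + 3 = 7 -> 'c'

Best match: offset=4, length=3 (matching 'acc' starting at position 0)
LZ77 triple: (4, 3, 'c')


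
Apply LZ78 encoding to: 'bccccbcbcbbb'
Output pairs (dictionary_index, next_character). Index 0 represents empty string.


LZ78 encoding steps:
Dictionary: {0: ''}
Step 1: w='' (idx 0), next='b' -> output (0, 'b'), add 'b' as idx 1
Step 2: w='' (idx 0), next='c' -> output (0, 'c'), add 'c' as idx 2
Step 3: w='c' (idx 2), next='c' -> output (2, 'c'), add 'cc' as idx 3
Step 4: w='c' (idx 2), next='b' -> output (2, 'b'), add 'cb' as idx 4
Step 5: w='cb' (idx 4), next='c' -> output (4, 'c'), add 'cbc' as idx 5
Step 6: w='b' (idx 1), next='b' -> output (1, 'b'), add 'bb' as idx 6
Step 7: w='b' (idx 1), end of input -> output (1, '')


Encoded: [(0, 'b'), (0, 'c'), (2, 'c'), (2, 'b'), (4, 'c'), (1, 'b'), (1, '')]


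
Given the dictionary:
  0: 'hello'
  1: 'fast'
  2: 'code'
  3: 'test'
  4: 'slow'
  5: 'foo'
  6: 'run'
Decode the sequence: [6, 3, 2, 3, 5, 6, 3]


Look up each index in the dictionary:
  6 -> 'run'
  3 -> 'test'
  2 -> 'code'
  3 -> 'test'
  5 -> 'foo'
  6 -> 'run'
  3 -> 'test'

Decoded: "run test code test foo run test"


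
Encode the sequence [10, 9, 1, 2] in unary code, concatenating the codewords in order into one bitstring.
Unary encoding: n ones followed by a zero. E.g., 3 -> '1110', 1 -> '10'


Encode each number as n ones followed by a terminating 0:
  10 -> 11111111110 (11 bits)
  9 -> 1111111110 (10 bits)
  1 -> 10 (2 bits)
  2 -> 110 (3 bits)
Total length = 11 + 10 + 2 + 3 = 26 bits.

Unary([10, 9, 1, 2]) = 11111111110111111111010110 (26 bits)


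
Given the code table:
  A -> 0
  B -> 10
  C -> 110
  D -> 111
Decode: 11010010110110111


Decoding:
110 -> C
10 -> B
0 -> A
10 -> B
110 -> C
110 -> C
111 -> D


Result: CBABCCD


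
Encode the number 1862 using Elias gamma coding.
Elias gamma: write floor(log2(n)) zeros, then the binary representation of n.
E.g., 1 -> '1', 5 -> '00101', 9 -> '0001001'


num_bits = floor(log2(1862)) + 1 = 11
leading_zeros = num_bits - 1 = 10
binary(1862) = 11101000110

Elias gamma(1862) = '0000000000' + '11101000110' = 000000000011101000110 (21 bits)
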